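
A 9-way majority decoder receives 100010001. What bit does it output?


Ones: 3 out of 9
Threshold: 5

0 (3/9 voted 1)


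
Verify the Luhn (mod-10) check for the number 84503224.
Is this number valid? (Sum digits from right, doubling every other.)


Luhn sum = 28
28 mod 10 = 8

Invalid (Luhn sum mod 10 = 8)


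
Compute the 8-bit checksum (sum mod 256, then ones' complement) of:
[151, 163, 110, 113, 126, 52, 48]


Sum = 763 mod 256 = 251
Complement = 4

4


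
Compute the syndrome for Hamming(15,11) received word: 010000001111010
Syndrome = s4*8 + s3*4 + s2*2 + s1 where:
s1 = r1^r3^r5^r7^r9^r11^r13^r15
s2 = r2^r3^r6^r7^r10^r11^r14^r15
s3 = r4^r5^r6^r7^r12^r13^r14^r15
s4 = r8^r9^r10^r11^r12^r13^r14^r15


s1=0, s2=0, s3=0, s4=1

Syndrome = 8 (error at position 8)


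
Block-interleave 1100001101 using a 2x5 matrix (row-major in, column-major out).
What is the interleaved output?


Matrix:
  11000
  01101
Read columns: 1011010001

1011010001


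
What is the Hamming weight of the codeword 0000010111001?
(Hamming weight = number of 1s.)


Counting 1s in 0000010111001

5


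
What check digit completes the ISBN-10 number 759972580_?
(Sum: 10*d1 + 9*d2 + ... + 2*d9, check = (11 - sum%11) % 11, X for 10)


Weighted sum: 346
346 mod 11 = 5

Check digit: 6


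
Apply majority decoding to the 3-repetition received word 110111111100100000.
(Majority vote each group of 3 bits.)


Groups: 110, 111, 111, 100, 100, 000
Majority votes: 111000

111000


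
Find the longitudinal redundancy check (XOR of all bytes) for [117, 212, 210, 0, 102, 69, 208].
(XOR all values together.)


XOR chain: 117 ^ 212 ^ 210 ^ 0 ^ 102 ^ 69 ^ 208 = 128

128


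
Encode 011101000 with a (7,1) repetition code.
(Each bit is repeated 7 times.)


Each bit -> 7 copies

000000011111111111111111111100000001111111000000000000000000000


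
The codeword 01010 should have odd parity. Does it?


Number of 1s: 2

No, parity error (2 ones)


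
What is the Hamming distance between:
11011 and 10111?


XOR: 01100
Count of 1s: 2

2


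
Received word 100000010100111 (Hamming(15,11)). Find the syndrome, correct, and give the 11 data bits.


Syndrome = 15: error at position 15

Data: 00000100110 (corrected bit 15)


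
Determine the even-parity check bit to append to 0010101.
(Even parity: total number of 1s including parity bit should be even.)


Number of 1s in data: 3
Parity bit: 1

1


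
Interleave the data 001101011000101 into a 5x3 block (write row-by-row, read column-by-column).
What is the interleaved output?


Matrix:
  001
  101
  011
  000
  101
Read columns: 010010010011101

010010010011101


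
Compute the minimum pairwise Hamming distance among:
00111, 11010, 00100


Comparing all pairs, minimum distance: 2
Can detect 1 errors, correct 0 errors

2


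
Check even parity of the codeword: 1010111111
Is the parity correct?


Number of 1s: 8

Yes, parity is correct (8 ones)


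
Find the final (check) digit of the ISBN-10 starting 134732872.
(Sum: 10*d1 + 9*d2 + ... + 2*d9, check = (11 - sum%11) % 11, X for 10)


Weighted sum: 203
203 mod 11 = 5

Check digit: 6


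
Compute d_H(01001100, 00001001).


XOR: 01000101
Count of 1s: 3

3


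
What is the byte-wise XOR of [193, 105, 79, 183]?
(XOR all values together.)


XOR chain: 193 ^ 105 ^ 79 ^ 183 = 80

80


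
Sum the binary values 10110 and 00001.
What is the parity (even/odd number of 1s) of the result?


10110 = 22
00001 = 1
Sum = 23 = 10111
1s count = 4

even parity (4 ones in 10111)


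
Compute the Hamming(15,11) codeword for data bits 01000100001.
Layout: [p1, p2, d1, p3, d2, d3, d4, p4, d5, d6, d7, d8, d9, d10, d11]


Parity bits: p1=0, p2=0, p3=0, p4=0

000010000100001


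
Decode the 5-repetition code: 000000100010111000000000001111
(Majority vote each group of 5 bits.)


Groups: 00000, 01000, 10111, 00000, 00000, 01111
Majority votes: 001001

001001


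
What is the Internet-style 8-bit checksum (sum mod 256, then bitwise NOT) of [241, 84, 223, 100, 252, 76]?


Sum = 976 mod 256 = 208
Complement = 47

47


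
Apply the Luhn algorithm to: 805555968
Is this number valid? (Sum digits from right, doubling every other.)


Luhn sum = 40
40 mod 10 = 0

Valid (Luhn sum mod 10 = 0)


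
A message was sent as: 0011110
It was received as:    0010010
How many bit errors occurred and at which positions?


XOR: 0001100

2 error(s) at position(s): 3, 4


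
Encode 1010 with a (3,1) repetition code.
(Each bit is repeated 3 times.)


Each bit -> 3 copies

111000111000


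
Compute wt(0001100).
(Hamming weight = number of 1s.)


Counting 1s in 0001100

2


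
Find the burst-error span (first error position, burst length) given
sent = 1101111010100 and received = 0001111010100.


XOR: 1100000000000

Burst at position 0, length 2


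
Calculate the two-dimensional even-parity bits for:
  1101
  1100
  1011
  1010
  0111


Row parities: 10101
Column parities: 0111

Row P: 10101, Col P: 0111, Corner: 1


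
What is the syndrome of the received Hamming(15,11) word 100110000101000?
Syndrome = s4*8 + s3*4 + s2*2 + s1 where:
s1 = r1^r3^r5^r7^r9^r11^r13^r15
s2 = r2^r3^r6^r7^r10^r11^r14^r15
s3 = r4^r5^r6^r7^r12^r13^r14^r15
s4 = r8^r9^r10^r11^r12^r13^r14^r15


s1=0, s2=1, s3=1, s4=0

Syndrome = 6 (error at position 6)


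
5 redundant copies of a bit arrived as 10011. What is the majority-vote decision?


Ones: 3 out of 5
Threshold: 3

1 (3/5 voted 1)


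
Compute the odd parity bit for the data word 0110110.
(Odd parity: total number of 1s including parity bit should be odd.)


Number of 1s in data: 4
Parity bit: 1

1


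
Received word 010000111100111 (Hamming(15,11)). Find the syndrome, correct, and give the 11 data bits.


Syndrome = 2: error at position 2

Data: 00011100111 (corrected bit 2)


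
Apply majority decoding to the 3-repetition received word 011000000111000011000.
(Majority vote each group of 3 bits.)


Groups: 011, 000, 000, 111, 000, 011, 000
Majority votes: 1001010

1001010


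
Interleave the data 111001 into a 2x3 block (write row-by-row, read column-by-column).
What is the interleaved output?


Matrix:
  111
  001
Read columns: 101011

101011


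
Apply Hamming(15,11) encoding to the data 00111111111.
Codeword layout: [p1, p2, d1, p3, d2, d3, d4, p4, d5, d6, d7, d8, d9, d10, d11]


Parity bits: p1=1, p2=0, p3=0, p4=1

100001111111111


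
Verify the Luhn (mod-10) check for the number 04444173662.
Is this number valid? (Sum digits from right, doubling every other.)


Luhn sum = 50
50 mod 10 = 0

Valid (Luhn sum mod 10 = 0)


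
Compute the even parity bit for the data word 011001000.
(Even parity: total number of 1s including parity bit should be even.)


Number of 1s in data: 3
Parity bit: 1

1


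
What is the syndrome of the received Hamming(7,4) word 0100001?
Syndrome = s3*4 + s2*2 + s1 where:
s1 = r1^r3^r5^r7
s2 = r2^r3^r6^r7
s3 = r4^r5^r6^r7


s1=1, s2=0, s3=1

Syndrome = 5 (error at position 5)


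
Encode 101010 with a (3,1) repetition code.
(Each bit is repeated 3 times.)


Each bit -> 3 copies

111000111000111000


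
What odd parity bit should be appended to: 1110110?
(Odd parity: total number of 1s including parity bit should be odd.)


Number of 1s in data: 5
Parity bit: 0

0


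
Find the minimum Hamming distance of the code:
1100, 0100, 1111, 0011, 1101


Comparing all pairs, minimum distance: 1
Can detect 0 errors, correct 0 errors

1


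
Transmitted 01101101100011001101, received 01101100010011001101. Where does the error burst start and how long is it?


XOR: 00000001110000000000

Burst at position 7, length 3


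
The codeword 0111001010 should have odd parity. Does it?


Number of 1s: 5

Yes, parity is correct (5 ones)


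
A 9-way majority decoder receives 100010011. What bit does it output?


Ones: 4 out of 9
Threshold: 5

0 (4/9 voted 1)


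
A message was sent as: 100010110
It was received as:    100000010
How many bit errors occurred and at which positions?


XOR: 000010100

2 error(s) at position(s): 4, 6


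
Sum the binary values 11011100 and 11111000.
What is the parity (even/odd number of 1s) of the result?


11011100 = 220
11111000 = 248
Sum = 468 = 111010100
1s count = 5

odd parity (5 ones in 111010100)


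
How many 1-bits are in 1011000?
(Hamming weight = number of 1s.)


Counting 1s in 1011000

3


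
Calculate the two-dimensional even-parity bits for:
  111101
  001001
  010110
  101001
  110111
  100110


Row parities: 101111
Column parities: 011010

Row P: 101111, Col P: 011010, Corner: 1


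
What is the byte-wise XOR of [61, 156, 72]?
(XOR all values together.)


XOR chain: 61 ^ 156 ^ 72 = 233

233


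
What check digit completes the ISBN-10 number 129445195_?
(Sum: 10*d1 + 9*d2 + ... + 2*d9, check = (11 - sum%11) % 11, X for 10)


Weighted sum: 218
218 mod 11 = 9

Check digit: 2


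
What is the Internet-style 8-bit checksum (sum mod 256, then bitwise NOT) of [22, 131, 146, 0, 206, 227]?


Sum = 732 mod 256 = 220
Complement = 35

35


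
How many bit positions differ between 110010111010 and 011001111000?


XOR: 101011000010
Count of 1s: 5

5


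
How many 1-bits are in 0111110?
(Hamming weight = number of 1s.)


Counting 1s in 0111110

5


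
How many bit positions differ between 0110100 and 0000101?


XOR: 0110001
Count of 1s: 3

3


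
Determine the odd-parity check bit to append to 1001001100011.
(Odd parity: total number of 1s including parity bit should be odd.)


Number of 1s in data: 6
Parity bit: 1

1


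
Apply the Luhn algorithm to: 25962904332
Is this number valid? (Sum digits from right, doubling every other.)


Luhn sum = 45
45 mod 10 = 5

Invalid (Luhn sum mod 10 = 5)


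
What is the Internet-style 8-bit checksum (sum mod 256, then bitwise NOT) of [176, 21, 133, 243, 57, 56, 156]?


Sum = 842 mod 256 = 74
Complement = 181

181


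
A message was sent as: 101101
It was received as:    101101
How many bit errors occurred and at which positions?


XOR: 000000

0 errors (received matches sent)


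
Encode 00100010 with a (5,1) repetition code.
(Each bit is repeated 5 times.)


Each bit -> 5 copies

0000000000111110000000000000001111100000


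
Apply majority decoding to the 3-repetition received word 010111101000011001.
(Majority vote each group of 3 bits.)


Groups: 010, 111, 101, 000, 011, 001
Majority votes: 011010

011010


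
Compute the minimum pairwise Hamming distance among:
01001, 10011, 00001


Comparing all pairs, minimum distance: 1
Can detect 0 errors, correct 0 errors

1


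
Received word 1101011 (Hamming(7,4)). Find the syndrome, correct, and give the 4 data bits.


Syndrome = 6: error at position 6

Data: 0001 (corrected bit 6)


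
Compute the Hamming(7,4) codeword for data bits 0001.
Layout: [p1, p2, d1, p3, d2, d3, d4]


Parity bits: p1=1, p2=1, p3=1

1101001


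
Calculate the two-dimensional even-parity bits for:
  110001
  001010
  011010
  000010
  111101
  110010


Row parities: 101111
Column parities: 101100

Row P: 101111, Col P: 101100, Corner: 1


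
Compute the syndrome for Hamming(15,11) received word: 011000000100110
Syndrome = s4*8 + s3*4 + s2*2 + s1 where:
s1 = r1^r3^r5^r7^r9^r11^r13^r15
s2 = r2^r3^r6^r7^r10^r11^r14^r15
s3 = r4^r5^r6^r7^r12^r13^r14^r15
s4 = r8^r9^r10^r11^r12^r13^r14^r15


s1=0, s2=0, s3=0, s4=1

Syndrome = 8 (error at position 8)


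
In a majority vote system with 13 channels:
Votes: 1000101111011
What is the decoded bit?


Ones: 8 out of 13
Threshold: 7

1 (8/13 voted 1)


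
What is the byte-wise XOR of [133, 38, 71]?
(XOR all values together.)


XOR chain: 133 ^ 38 ^ 71 = 228

228


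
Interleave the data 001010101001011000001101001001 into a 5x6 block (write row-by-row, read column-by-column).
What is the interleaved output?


Matrix:
  001010
  101001
  011000
  001101
  001001
Read columns: 010000010011111000101000001011

010000010011111000101000001011


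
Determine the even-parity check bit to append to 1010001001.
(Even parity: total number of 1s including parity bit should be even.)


Number of 1s in data: 4
Parity bit: 0

0


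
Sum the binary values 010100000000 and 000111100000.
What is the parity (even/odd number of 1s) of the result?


010100000000 = 1280
000111100000 = 480
Sum = 1760 = 11011100000
1s count = 5

odd parity (5 ones in 11011100000)


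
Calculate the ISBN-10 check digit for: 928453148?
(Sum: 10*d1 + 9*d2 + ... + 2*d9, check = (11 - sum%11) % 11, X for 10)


Weighted sum: 277
277 mod 11 = 2

Check digit: 9


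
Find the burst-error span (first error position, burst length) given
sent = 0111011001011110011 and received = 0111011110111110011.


XOR: 0000000111100000000

Burst at position 7, length 4


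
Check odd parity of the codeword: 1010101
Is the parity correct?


Number of 1s: 4

No, parity error (4 ones)


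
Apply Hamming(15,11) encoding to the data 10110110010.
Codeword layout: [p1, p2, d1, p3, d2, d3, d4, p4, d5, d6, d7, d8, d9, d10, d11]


Parity bits: p1=1, p2=0, p3=1, p4=1

101101110110010


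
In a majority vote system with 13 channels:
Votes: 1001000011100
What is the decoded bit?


Ones: 5 out of 13
Threshold: 7

0 (5/13 voted 1)


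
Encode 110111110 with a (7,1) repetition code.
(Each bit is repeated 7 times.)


Each bit -> 7 copies

111111111111110000000111111111111111111111111111111111110000000


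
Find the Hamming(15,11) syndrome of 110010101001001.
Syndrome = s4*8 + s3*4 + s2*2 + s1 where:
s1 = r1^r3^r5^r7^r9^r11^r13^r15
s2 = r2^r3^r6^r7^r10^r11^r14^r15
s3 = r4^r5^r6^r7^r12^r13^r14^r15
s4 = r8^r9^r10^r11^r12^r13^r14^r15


s1=1, s2=1, s3=0, s4=1

Syndrome = 11 (error at position 11)


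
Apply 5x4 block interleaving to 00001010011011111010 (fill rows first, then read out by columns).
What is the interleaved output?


Matrix:
  0000
  1010
  0110
  1111
  1010
Read columns: 01011001100111100010

01011001100111100010


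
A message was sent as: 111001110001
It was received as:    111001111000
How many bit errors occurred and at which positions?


XOR: 000000001001

2 error(s) at position(s): 8, 11


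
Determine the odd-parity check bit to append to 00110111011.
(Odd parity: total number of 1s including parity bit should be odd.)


Number of 1s in data: 7
Parity bit: 0

0


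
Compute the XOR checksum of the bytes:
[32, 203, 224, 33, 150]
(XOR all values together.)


XOR chain: 32 ^ 203 ^ 224 ^ 33 ^ 150 = 188

188


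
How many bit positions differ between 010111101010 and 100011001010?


XOR: 110100100000
Count of 1s: 4

4


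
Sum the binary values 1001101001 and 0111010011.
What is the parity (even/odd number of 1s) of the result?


1001101001 = 617
0111010011 = 467
Sum = 1084 = 10000111100
1s count = 5

odd parity (5 ones in 10000111100)


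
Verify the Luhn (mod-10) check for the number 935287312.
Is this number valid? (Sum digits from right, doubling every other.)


Luhn sum = 44
44 mod 10 = 4

Invalid (Luhn sum mod 10 = 4)


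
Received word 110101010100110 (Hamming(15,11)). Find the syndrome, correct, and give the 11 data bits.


Syndrome = 0: no error detected

Data: 00100100110 (no errors)


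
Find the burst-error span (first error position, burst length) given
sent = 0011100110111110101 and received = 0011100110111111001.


XOR: 0000000000000001100

Burst at position 15, length 2


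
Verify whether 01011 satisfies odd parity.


Number of 1s: 3

Yes, parity is correct (3 ones)


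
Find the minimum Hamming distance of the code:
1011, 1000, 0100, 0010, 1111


Comparing all pairs, minimum distance: 1
Can detect 0 errors, correct 0 errors

1


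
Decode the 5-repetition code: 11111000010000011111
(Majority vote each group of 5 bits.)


Groups: 11111, 00001, 00000, 11111
Majority votes: 1001

1001


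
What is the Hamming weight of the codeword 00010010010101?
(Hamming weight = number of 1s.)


Counting 1s in 00010010010101

5


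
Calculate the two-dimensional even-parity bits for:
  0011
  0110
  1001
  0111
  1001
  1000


Row parities: 000101
Column parities: 1010

Row P: 000101, Col P: 1010, Corner: 0


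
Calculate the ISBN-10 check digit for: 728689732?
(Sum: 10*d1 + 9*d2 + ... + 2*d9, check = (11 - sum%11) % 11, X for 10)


Weighted sum: 328
328 mod 11 = 9

Check digit: 2


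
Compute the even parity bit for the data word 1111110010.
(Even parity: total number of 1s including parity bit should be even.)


Number of 1s in data: 7
Parity bit: 1

1


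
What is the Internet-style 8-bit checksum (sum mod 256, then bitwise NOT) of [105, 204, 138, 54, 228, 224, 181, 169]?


Sum = 1303 mod 256 = 23
Complement = 232

232


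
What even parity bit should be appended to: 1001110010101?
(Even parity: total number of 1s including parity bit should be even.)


Number of 1s in data: 7
Parity bit: 1

1


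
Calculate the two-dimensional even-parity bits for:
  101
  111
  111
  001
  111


Row parities: 01111
Column parities: 011

Row P: 01111, Col P: 011, Corner: 0


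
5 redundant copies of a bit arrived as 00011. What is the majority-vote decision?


Ones: 2 out of 5
Threshold: 3

0 (2/5 voted 1)


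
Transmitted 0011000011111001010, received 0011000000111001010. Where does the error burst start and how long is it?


XOR: 0000000011000000000

Burst at position 8, length 2


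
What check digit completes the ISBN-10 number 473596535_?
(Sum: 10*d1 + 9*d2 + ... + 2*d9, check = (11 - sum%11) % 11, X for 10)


Weighted sum: 285
285 mod 11 = 10

Check digit: 1


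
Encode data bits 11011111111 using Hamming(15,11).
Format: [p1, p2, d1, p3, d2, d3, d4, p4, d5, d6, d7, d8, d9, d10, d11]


Parity bits: p1=1, p2=0, p3=0, p4=1

101010111111111


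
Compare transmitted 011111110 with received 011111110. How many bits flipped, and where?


XOR: 000000000

0 errors (received matches sent)


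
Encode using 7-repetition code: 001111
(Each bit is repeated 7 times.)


Each bit -> 7 copies

000000000000001111111111111111111111111111


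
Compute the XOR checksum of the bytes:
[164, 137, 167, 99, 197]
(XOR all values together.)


XOR chain: 164 ^ 137 ^ 167 ^ 99 ^ 197 = 44

44


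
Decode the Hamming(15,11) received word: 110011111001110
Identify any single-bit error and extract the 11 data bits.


Syndrome = 9: error at position 9

Data: 01110001110 (corrected bit 9)


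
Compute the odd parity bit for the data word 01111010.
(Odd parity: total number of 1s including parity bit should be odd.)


Number of 1s in data: 5
Parity bit: 0

0


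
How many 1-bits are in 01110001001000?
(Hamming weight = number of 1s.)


Counting 1s in 01110001001000

5


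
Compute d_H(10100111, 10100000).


XOR: 00000111
Count of 1s: 3

3


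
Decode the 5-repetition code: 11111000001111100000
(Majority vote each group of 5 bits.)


Groups: 11111, 00000, 11111, 00000
Majority votes: 1010

1010


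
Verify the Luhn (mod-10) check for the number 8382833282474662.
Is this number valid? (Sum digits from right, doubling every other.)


Luhn sum = 80
80 mod 10 = 0

Valid (Luhn sum mod 10 = 0)


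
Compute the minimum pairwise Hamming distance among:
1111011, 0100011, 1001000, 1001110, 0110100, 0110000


Comparing all pairs, minimum distance: 1
Can detect 0 errors, correct 0 errors

1


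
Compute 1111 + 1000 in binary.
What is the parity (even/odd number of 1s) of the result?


1111 = 15
1000 = 8
Sum = 23 = 10111
1s count = 4

even parity (4 ones in 10111)


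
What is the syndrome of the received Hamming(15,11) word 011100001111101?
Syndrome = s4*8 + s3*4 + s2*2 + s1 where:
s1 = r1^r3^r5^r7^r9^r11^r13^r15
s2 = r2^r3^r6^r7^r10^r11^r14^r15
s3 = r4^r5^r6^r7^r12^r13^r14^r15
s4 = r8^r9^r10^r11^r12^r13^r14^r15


s1=1, s2=1, s3=0, s4=0

Syndrome = 3 (error at position 3)


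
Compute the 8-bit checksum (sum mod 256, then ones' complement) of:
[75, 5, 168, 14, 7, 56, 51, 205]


Sum = 581 mod 256 = 69
Complement = 186

186


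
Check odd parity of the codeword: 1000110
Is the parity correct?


Number of 1s: 3

Yes, parity is correct (3 ones)


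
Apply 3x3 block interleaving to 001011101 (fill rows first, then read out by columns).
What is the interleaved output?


Matrix:
  001
  011
  101
Read columns: 001010111

001010111


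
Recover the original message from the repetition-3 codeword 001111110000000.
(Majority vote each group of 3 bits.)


Groups: 001, 111, 110, 000, 000
Majority votes: 01100

01100


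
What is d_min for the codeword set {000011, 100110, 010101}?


Comparing all pairs, minimum distance: 3
Can detect 2 errors, correct 1 errors

3


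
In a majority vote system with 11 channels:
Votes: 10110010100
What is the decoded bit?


Ones: 5 out of 11
Threshold: 6

0 (5/11 voted 1)


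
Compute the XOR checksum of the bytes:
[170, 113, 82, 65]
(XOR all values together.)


XOR chain: 170 ^ 113 ^ 82 ^ 65 = 200

200


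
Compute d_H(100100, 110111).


XOR: 010011
Count of 1s: 3

3


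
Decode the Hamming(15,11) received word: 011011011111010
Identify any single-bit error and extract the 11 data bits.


Syndrome = 0: no error detected

Data: 11101111010 (no errors)


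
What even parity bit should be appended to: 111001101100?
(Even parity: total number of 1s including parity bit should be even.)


Number of 1s in data: 7
Parity bit: 1

1


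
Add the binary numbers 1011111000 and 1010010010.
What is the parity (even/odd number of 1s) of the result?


1011111000 = 760
1010010010 = 658
Sum = 1418 = 10110001010
1s count = 5

odd parity (5 ones in 10110001010)


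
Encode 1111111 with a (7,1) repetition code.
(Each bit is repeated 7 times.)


Each bit -> 7 copies

1111111111111111111111111111111111111111111111111


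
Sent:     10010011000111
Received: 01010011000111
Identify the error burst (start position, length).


XOR: 11000000000000

Burst at position 0, length 2


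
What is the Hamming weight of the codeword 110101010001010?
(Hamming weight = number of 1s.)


Counting 1s in 110101010001010

7


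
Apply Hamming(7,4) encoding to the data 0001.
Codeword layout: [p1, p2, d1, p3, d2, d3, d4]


Parity bits: p1=1, p2=1, p3=1

1101001


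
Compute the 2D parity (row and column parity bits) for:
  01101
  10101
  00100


Row parities: 111
Column parities: 11100

Row P: 111, Col P: 11100, Corner: 1


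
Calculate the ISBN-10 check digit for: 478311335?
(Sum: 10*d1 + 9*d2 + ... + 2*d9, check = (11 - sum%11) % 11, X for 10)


Weighted sum: 230
230 mod 11 = 10

Check digit: 1


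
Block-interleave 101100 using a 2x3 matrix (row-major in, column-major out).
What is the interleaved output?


Matrix:
  101
  100
Read columns: 110010

110010


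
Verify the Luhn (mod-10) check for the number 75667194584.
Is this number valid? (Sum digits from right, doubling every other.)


Luhn sum = 59
59 mod 10 = 9

Invalid (Luhn sum mod 10 = 9)


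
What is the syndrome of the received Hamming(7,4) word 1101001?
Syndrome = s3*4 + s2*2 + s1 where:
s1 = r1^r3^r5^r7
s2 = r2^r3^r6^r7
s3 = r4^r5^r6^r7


s1=0, s2=0, s3=0

Syndrome = 0 (no error)


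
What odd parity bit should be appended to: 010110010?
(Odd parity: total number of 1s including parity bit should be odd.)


Number of 1s in data: 4
Parity bit: 1

1


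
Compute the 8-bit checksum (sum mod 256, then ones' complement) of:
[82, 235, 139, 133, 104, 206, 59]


Sum = 958 mod 256 = 190
Complement = 65

65


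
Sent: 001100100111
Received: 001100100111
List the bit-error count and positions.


XOR: 000000000000

0 errors (received matches sent)


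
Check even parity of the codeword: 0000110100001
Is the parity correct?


Number of 1s: 4

Yes, parity is correct (4 ones)


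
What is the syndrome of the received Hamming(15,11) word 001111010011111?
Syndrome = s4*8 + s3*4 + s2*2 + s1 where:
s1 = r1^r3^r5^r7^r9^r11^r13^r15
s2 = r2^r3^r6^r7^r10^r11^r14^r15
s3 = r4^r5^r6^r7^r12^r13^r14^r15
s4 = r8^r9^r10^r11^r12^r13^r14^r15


s1=1, s2=1, s3=1, s4=0

Syndrome = 7 (error at position 7)


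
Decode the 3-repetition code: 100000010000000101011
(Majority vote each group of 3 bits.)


Groups: 100, 000, 010, 000, 000, 101, 011
Majority votes: 0000011

0000011


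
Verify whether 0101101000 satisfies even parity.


Number of 1s: 4

Yes, parity is correct (4 ones)


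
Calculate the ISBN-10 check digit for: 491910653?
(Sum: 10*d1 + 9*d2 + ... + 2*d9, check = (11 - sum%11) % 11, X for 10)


Weighted sum: 243
243 mod 11 = 1

Check digit: X


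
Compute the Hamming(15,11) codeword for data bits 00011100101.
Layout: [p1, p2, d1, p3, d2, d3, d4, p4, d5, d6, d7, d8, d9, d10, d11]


Parity bits: p1=0, p2=1, p3=1, p4=0

010100101100101


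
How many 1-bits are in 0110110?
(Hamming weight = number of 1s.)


Counting 1s in 0110110

4


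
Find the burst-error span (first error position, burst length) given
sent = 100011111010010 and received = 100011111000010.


XOR: 000000000010000

Burst at position 10, length 1


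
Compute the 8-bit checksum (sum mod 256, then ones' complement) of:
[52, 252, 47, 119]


Sum = 470 mod 256 = 214
Complement = 41

41


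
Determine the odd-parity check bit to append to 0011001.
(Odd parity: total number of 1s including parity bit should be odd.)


Number of 1s in data: 3
Parity bit: 0

0


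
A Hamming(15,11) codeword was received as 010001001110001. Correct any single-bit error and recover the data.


Syndrome = 3: error at position 3

Data: 10101110001 (corrected bit 3)


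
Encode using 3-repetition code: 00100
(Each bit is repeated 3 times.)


Each bit -> 3 copies

000000111000000


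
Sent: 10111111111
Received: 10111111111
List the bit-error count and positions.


XOR: 00000000000

0 errors (received matches sent)


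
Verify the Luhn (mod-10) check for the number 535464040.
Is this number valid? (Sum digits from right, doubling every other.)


Luhn sum = 46
46 mod 10 = 6

Invalid (Luhn sum mod 10 = 6)


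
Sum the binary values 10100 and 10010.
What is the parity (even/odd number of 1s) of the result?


10100 = 20
10010 = 18
Sum = 38 = 100110
1s count = 3

odd parity (3 ones in 100110)


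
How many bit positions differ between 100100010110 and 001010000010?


XOR: 101110010100
Count of 1s: 6

6


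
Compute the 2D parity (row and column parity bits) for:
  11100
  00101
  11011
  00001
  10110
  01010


Row parities: 100110
Column parities: 11111

Row P: 100110, Col P: 11111, Corner: 1


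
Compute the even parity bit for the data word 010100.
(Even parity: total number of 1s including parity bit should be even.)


Number of 1s in data: 2
Parity bit: 0

0


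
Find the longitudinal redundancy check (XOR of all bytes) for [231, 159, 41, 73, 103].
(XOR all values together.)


XOR chain: 231 ^ 159 ^ 41 ^ 73 ^ 103 = 127

127


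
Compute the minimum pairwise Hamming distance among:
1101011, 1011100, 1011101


Comparing all pairs, minimum distance: 1
Can detect 0 errors, correct 0 errors

1


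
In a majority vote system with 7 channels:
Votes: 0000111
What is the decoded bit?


Ones: 3 out of 7
Threshold: 4

0 (3/7 voted 1)


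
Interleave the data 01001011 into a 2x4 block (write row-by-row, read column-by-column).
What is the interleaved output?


Matrix:
  0100
  1011
Read columns: 01100101

01100101


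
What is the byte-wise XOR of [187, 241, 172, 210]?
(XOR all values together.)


XOR chain: 187 ^ 241 ^ 172 ^ 210 = 52

52


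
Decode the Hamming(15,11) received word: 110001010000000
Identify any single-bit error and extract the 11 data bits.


Syndrome = 13: error at position 13

Data: 00100000100 (corrected bit 13)


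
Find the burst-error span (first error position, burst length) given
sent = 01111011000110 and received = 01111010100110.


XOR: 00000001100000

Burst at position 7, length 2


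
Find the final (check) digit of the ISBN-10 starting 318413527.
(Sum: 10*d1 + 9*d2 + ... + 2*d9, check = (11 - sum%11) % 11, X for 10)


Weighted sum: 192
192 mod 11 = 5

Check digit: 6


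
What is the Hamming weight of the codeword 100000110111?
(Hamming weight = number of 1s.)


Counting 1s in 100000110111

6


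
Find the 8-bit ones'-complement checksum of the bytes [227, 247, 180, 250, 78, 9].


Sum = 991 mod 256 = 223
Complement = 32

32


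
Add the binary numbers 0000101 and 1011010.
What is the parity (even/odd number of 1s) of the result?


0000101 = 5
1011010 = 90
Sum = 95 = 1011111
1s count = 6

even parity (6 ones in 1011111)


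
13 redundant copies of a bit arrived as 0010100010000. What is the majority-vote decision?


Ones: 3 out of 13
Threshold: 7

0 (3/13 voted 1)


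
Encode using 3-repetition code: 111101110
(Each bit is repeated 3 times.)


Each bit -> 3 copies

111111111111000111111111000


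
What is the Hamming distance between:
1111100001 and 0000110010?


XOR: 1111010011
Count of 1s: 7

7


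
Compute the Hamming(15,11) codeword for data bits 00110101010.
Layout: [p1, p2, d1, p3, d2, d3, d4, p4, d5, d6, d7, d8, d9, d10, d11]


Parity bits: p1=1, p2=0, p3=0, p4=1

100001110101010


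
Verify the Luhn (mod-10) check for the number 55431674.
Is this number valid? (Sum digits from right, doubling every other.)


Luhn sum = 34
34 mod 10 = 4

Invalid (Luhn sum mod 10 = 4)


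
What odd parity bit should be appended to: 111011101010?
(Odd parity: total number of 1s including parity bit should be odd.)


Number of 1s in data: 8
Parity bit: 1

1


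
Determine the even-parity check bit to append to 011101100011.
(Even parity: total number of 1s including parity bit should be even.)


Number of 1s in data: 7
Parity bit: 1

1


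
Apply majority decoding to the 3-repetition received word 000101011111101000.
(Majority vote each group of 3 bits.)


Groups: 000, 101, 011, 111, 101, 000
Majority votes: 011110

011110


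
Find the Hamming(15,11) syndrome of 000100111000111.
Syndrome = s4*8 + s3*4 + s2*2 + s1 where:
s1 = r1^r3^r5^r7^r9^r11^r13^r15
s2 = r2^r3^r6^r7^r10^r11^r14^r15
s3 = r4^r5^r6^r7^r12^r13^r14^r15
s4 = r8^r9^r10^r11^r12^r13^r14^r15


s1=0, s2=1, s3=1, s4=1

Syndrome = 14 (error at position 14)


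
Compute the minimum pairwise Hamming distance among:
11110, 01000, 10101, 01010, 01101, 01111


Comparing all pairs, minimum distance: 1
Can detect 0 errors, correct 0 errors

1


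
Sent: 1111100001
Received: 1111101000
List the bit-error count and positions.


XOR: 0000001001

2 error(s) at position(s): 6, 9


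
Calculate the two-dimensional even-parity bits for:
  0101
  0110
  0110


Row parities: 000
Column parities: 0101

Row P: 000, Col P: 0101, Corner: 0


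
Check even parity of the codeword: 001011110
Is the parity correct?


Number of 1s: 5

No, parity error (5 ones)


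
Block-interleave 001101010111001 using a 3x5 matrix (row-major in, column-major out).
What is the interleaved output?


Matrix:
  00110
  10101
  11001
Read columns: 011001110100011

011001110100011


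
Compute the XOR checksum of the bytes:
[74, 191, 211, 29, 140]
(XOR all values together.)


XOR chain: 74 ^ 191 ^ 211 ^ 29 ^ 140 = 183

183


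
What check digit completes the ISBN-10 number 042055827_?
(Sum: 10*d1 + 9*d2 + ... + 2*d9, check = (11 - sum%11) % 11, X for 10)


Weighted sum: 159
159 mod 11 = 5

Check digit: 6


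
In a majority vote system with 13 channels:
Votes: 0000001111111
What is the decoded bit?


Ones: 7 out of 13
Threshold: 7

1 (7/13 voted 1)


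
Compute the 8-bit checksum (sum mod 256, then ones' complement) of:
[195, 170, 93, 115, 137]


Sum = 710 mod 256 = 198
Complement = 57

57


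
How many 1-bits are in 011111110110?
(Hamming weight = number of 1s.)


Counting 1s in 011111110110

9


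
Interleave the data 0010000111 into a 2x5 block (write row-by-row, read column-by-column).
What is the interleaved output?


Matrix:
  00100
  00111
Read columns: 0000110101

0000110101


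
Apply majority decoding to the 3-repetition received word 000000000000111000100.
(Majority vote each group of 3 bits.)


Groups: 000, 000, 000, 000, 111, 000, 100
Majority votes: 0000100

0000100


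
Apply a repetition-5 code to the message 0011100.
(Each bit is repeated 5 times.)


Each bit -> 5 copies

00000000001111111111111110000000000


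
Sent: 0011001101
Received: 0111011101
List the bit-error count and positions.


XOR: 0100010000

2 error(s) at position(s): 1, 5


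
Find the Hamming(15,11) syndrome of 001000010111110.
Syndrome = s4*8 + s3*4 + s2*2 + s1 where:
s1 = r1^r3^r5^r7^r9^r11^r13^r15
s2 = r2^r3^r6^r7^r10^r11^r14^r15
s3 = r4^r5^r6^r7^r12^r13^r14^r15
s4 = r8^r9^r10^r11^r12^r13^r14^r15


s1=1, s2=0, s3=1, s4=0

Syndrome = 5 (error at position 5)


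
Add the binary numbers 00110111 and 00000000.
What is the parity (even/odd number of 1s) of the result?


00110111 = 55
00000000 = 0
Sum = 55 = 110111
1s count = 5

odd parity (5 ones in 110111)


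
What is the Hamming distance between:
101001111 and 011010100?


XOR: 110011011
Count of 1s: 6

6


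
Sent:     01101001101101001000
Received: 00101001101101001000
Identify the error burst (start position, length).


XOR: 01000000000000000000

Burst at position 1, length 1


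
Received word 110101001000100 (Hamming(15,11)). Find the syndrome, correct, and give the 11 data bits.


Syndrome = 5: error at position 5

Data: 01101000100 (corrected bit 5)


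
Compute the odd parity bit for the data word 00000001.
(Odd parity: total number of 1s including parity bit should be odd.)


Number of 1s in data: 1
Parity bit: 0

0


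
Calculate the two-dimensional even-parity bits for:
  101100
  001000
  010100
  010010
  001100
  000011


Row parities: 110000
Column parities: 101101

Row P: 110000, Col P: 101101, Corner: 0


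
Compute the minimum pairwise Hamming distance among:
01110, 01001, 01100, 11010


Comparing all pairs, minimum distance: 1
Can detect 0 errors, correct 0 errors

1


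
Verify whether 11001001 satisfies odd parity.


Number of 1s: 4

No, parity error (4 ones)


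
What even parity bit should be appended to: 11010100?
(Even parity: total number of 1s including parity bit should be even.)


Number of 1s in data: 4
Parity bit: 0

0


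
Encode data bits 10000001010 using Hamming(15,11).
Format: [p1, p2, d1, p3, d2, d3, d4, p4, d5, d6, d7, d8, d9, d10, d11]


Parity bits: p1=1, p2=0, p3=0, p4=0

101000000001010


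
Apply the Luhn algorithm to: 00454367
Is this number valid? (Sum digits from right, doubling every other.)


Luhn sum = 34
34 mod 10 = 4

Invalid (Luhn sum mod 10 = 4)


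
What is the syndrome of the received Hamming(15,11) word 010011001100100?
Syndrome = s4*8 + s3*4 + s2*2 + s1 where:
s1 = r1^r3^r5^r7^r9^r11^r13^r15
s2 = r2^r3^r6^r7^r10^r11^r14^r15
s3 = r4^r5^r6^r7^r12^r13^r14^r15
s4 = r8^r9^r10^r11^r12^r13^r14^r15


s1=1, s2=1, s3=1, s4=1

Syndrome = 15 (error at position 15)


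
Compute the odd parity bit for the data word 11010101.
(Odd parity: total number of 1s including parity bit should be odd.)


Number of 1s in data: 5
Parity bit: 0

0


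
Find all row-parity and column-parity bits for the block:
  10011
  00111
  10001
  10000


Row parities: 1101
Column parities: 10101

Row P: 1101, Col P: 10101, Corner: 1


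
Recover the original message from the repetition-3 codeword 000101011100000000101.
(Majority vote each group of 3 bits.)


Groups: 000, 101, 011, 100, 000, 000, 101
Majority votes: 0110001

0110001


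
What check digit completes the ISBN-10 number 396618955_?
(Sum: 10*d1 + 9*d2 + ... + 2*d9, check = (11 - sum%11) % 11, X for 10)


Weighted sum: 308
308 mod 11 = 0

Check digit: 0


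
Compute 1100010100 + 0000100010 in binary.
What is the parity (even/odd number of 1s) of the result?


1100010100 = 788
0000100010 = 34
Sum = 822 = 1100110110
1s count = 6

even parity (6 ones in 1100110110)


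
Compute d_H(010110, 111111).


XOR: 101001
Count of 1s: 3

3


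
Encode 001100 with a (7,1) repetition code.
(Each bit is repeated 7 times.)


Each bit -> 7 copies

000000000000001111111111111100000000000000


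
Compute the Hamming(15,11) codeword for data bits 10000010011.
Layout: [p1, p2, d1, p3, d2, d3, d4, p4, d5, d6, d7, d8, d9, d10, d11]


Parity bits: p1=1, p2=0, p3=0, p4=1

101000010010011


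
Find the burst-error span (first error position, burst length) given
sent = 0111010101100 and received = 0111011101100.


XOR: 0000001000000

Burst at position 6, length 1


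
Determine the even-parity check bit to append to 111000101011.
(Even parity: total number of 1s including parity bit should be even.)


Number of 1s in data: 7
Parity bit: 1

1


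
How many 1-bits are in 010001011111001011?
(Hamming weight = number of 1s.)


Counting 1s in 010001011111001011

10


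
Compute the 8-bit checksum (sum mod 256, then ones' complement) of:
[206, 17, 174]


Sum = 397 mod 256 = 141
Complement = 114

114


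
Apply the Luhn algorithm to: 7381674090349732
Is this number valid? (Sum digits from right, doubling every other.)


Luhn sum = 77
77 mod 10 = 7

Invalid (Luhn sum mod 10 = 7)


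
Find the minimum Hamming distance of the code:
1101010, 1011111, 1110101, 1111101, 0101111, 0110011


Comparing all pairs, minimum distance: 1
Can detect 0 errors, correct 0 errors

1


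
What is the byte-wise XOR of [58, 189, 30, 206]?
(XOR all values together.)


XOR chain: 58 ^ 189 ^ 30 ^ 206 = 87

87


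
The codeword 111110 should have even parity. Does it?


Number of 1s: 5

No, parity error (5 ones)


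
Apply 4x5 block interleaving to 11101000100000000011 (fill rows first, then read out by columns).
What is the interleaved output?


Matrix:
  11101
  00010
  00000
  00011
Read columns: 10001000100001011001

10001000100001011001


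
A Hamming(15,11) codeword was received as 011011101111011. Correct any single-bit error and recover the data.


Syndrome = 0: no error detected

Data: 11111111011 (no errors)


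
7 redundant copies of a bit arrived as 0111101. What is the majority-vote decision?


Ones: 5 out of 7
Threshold: 4

1 (5/7 voted 1)


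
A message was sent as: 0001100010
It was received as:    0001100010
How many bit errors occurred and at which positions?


XOR: 0000000000

0 errors (received matches sent)


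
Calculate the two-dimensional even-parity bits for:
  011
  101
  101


Row parities: 000
Column parities: 011

Row P: 000, Col P: 011, Corner: 0


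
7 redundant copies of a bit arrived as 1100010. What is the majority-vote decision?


Ones: 3 out of 7
Threshold: 4

0 (3/7 voted 1)


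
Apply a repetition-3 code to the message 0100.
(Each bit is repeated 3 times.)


Each bit -> 3 copies

000111000000


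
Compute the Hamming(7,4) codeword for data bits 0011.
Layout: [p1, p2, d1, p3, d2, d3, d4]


Parity bits: p1=1, p2=0, p3=0

1000011


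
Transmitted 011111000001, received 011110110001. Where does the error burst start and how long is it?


XOR: 000001110000

Burst at position 5, length 3
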